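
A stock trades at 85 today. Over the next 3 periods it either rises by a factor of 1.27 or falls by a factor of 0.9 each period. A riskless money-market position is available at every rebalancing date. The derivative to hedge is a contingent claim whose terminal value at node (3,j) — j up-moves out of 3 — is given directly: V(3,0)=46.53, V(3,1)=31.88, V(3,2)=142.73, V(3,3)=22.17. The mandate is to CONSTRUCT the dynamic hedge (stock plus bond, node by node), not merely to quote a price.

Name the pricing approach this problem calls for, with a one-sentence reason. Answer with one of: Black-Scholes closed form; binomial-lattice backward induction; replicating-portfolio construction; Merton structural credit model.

Key observation: a price alone would not answer the question — the per-node share/bond construction on the spot-85, 1.27/0.9 tree is required, and only the replicating-portfolio method yields it.

framework: replicating-portfolio construction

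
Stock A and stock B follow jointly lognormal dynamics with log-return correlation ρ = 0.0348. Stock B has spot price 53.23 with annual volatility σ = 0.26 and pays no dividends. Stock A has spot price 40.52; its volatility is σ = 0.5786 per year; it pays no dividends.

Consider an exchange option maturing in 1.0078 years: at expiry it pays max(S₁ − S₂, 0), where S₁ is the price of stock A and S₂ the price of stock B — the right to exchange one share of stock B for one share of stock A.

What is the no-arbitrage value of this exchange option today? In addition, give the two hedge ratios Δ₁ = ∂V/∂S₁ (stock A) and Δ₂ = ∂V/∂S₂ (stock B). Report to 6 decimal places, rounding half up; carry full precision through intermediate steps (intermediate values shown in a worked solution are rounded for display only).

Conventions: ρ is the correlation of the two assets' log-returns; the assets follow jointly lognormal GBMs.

exchange price = 6.236787
Δ1 = 0.452286
Δ2 = -0.227125

σ_eff = √(σ₁² + σ₂² − 2ρσ₁σ₂) = √(0.5786² + 0.26² − 2·0.0348·0.5786·0.26) = 0.626025
d₁ = (ln(S₁/S₂) + (q₂ − q₁ + σ_eff²/2)T) / (σ_eff√T) = (ln(40.52/53.23) + (0.0 − 0.0 + 0.195954)·1.0078) / 0.628462 = -0.119887
d₂ = d₁ − σ_eff√T = -0.119887 − 0.628462 = -0.748349
N(d₁) = 0.452286,  N(d₂) = 0.227125
V = S₁·e^{−q₁T}·N(d₁) − S₂·e^{−q₂T}·N(d₂) = 18.326647 − 12.089860 = 6.236787
Key observation: no risk-free rate is needed — with the second asset as numeraire the exchange option is a call on the ratio S₁/S₂, and r cancels out of the value.
Δ₁ = e^{−q₁T}·N(d₁) = 0.452286;  Δ₂ = −e^{−q₂T}·N(d₂) = -0.227125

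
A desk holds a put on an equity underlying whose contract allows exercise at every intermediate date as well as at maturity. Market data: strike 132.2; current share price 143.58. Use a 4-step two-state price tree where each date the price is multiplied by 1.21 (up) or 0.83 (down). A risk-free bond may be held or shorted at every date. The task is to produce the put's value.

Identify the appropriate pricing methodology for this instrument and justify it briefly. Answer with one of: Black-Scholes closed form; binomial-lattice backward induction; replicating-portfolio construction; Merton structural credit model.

Key observation: the exercise right at every one of the 4 steps is what matters: each node needs max(132.2 − S, continuation), which only the stepwise tree valuation starting from spot 143.58 delivers.

framework: binomial-lattice backward induction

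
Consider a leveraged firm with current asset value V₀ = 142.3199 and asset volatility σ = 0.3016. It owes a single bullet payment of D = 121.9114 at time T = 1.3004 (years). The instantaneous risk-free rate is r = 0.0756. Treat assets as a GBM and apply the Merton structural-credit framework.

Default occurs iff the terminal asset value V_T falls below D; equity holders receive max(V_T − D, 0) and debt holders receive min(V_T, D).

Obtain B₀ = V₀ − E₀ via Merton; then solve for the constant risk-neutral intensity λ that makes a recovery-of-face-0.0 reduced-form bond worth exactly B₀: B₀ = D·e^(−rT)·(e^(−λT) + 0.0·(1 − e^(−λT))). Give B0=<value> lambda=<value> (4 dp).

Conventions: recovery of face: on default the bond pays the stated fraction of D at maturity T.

B0=104.7491 lambda=0.0411

Equity is a call on the firm's assets struck at D = 121.9114:
d₁ = [ln(V₀/D) + (r + σ²/2)T] / (σ√T)
   = [ln(142.3199/121.9114) + (0.0756 + 0.5·0.3016²)·1.3004] / (0.3016·√1.3004)
   = [0.154783 + 0.157454] / 0.343930 = 0.907851
d₂ = d₁ − σ√T = 0.907851 − 0.343930 = 0.563921
N(d₁) = 0.818021,  N(d₂) = 0.713596,  e^(−rT) = 0.906368
E₀ = V₀·N(d₁) − D·e^(−rT)·N(d₂)
   = 142.3199·0.818021 − 121.9114·0.906368·0.713596 = 37.570832
B₀ = V₀ − E₀ = 142.3199 − 37.570832 = 104.749068
e^(−λT) = (B₀·e^(rT)/D − 0)/(1 − 0) = (104.7491·1.103305/121.9114 − 0)/1 = 0.94798524
λ = −ln(0.94798524)/1.3004 = 0.041077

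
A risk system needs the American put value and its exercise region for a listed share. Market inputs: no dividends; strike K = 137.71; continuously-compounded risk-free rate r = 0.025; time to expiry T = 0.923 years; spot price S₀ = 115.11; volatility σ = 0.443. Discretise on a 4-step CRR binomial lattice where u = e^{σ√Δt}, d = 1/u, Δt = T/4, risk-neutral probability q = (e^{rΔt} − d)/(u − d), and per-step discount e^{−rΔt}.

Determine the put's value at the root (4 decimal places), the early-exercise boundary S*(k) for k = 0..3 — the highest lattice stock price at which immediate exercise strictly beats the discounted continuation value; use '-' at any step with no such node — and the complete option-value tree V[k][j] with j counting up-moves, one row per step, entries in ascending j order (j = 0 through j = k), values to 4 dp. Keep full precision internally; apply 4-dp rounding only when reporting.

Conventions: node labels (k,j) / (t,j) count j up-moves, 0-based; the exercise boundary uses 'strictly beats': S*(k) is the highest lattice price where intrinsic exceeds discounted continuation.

price = 33.8403
boundary = - - 75.2101 93.0453
tree:
33.8403
47.0356 18.8059
62.4999 29.5087 6.5027
76.9164 44.6647 12.1228 0.0000
88.5696 62.4999 22.6000 0.0000 0.0000

Δt=0.23075  u=1.23714  d=0.80832  q=0.46049  discount=0.99425
step 4 (expiry): payoffs max(K−S,0) = 88.5696 62.4999 22.6000 0.0000 0.0000
step 3: (k=3,j=0): S=60.7936, K−S=76.9164, hold=76.1243 ⇒ V=76.9164 exercise | (k=3,j=1): S=93.0453, K−S=44.6647, hold=43.8725 ⇒ V=44.6647 exercise | (k=3,j=2): S=142.4071, K−S=0.0000, hold=12.1228 ⇒ V=12.1228 continue | (k=3,j=3): S=217.9559, K−S=0.0000, hold=0.0000 ⇒ V=0.0000 continue  boundary S*=93.0453
step 2: (k=2,j=0): S=75.2101, K−S=62.4999, hold=61.7078 ⇒ V=62.4999 exercise | (k=2,j=1): S=115.1100, K−S=22.6000, hold=29.5087 ⇒ V=29.5087 continue | (k=2,j=2): S=176.1773, K−S=0.0000, hold=6.5027 ⇒ V=6.5027 continue  boundary S*=75.2101
step 1: (k=1,j=0): S=93.0453, K−S=44.6647, hold=47.0356 ⇒ V=47.0356 continue | (k=1,j=1): S=142.4071, K−S=0.0000, hold=18.8059 ⇒ V=18.8059 continue  boundary S*=-
step 0: (k=0,j=0): S=115.1100, K−S=22.6000, hold=33.8403 ⇒ V=33.8403 continue  boundary S*=-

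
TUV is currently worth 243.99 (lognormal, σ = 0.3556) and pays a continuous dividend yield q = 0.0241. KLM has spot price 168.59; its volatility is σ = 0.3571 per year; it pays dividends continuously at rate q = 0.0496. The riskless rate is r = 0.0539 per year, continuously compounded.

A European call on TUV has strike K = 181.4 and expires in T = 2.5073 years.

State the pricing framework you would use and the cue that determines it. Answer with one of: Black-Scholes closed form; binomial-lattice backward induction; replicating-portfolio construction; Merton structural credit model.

Key observation: the strike-181.4 call on TUV is European-exercise on a continuously-modelled lognormal underlying, so its value is a single closed-form evaluation.

framework: Black-Scholes closed form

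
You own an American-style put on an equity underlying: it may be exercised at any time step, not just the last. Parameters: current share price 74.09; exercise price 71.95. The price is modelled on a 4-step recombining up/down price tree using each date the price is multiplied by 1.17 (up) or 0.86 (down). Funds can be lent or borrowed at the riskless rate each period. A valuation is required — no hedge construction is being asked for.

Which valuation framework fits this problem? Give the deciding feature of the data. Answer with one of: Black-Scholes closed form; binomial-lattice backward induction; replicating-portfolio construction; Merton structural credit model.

framework: binomial-lattice backward induction

Key observation: with exercise allowed before expiry on a discrete up/down model (4 steps from spot 74.09), the strike-71.95 put's value must be rolled back through the tree testing early exercise at each node.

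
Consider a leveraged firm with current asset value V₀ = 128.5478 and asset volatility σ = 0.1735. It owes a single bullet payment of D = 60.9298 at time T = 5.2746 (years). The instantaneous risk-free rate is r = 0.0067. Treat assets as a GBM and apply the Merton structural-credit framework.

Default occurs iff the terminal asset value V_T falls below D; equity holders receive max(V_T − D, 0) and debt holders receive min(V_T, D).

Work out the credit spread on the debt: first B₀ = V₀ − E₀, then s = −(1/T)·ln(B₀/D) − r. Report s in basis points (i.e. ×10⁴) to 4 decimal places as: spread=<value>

With assets at 128.5478 and a single debt payment of 60.9298 at 5.2746 years:
d₁ = [ln(V₀/D) + (r + σ²/2)T] / (σ√T)
   = [ln(128.5478/60.9298) + (0.0067 + 0.5·0.1735²)·5.2746] / (0.1735·√5.2746)
   = [0.746578 + 0.114728] / 0.398469 = 2.161542
d₂ = d₁ − σ√T = 2.161542 − 0.398469 = 1.763073
N(d₁) = 0.984673,  N(d₂) = 0.961056,  e^(−rT) = 0.965277
E₀ = V₀·N(d₁) − D·e^(−rT)·N(d₂)
   = 128.5478·0.984673 − 60.9298·0.965277·0.961056 = 70.053887
B₀ = V₀ − E₀ = 128.5478 − 70.053887 = 58.493913
spread = −(1/T)·ln(B₀/D) − r = −(1/5.2746)·ln(58.493913/60.9298) − 0.0067 = 0.00103512
in basis points: 0.00103512 × 10⁴ = 10.3512 bp

spread=10.3512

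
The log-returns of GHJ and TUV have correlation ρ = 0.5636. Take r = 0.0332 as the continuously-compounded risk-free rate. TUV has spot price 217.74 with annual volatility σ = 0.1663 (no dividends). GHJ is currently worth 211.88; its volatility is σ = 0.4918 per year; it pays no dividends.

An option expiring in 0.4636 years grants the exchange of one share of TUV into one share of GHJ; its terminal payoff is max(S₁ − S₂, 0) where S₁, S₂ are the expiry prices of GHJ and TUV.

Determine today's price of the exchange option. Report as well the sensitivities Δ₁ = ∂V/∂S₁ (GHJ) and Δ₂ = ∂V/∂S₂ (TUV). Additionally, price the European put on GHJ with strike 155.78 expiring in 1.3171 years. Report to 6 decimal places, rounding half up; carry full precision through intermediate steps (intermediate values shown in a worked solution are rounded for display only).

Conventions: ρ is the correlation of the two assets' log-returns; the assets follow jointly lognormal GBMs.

σ_eff = √(σ₁² + σ₂² − 2ρσ₁σ₂) = √(0.4918² + 0.1663² − 2·0.5636·0.4918·0.1663) = 0.421110
d₁ = (ln(S₁/S₂) + (q₂ − q₁ + σ_eff²/2)T) / (σ_eff√T) = (ln(211.88/217.74) + (0.0 − 0.0 + 0.088667)·0.4636) / 0.286726 = 0.048214
d₂ = d₁ − σ_eff√T = 0.048214 − 0.286726 = -0.238512
N(d₁) = 0.519227,  N(d₂) = 0.405742
V = S₁·e^{−q₁T}·N(d₁) − S₂·e^{−q₂T}·N(d₂) = 110.013866 − 88.346288 = 21.667578
Δ₁ = e^{−q₁T}·N(d₁) = 0.519227;  Δ₂ = −e^{−q₂T}·N(d₂) = -0.405742
[vanilla: GHJ put K=155.78]
σ√T = 0.4918·√1.3171 = 0.564414
d₁ = (ln(S/K) + (r+σ²/2)T) / (σ√T) = (ln(211.88/155.78) + (0.0332+0.4918²/2)·1.3171) / 0.564414 = (0.307575 + 0.203009) / 0.564414 = 0.904628
d₂ = d₁ − σ√T = 0.904628 − 0.564414 = 0.340214
e^{−rT} = 0.957215
N(−d₁) = 0.182831,  N(−d₂) = 0.366848
price = K·e^{−rT}·N(−d₂) − S·N(−d₁) = 54.702473 − 38.738299 = 15.964174

exchange price = 21.667578
Δ1 = 0.519227
Δ2 = -0.405742
price(GHJ put K=155.78) = 15.964174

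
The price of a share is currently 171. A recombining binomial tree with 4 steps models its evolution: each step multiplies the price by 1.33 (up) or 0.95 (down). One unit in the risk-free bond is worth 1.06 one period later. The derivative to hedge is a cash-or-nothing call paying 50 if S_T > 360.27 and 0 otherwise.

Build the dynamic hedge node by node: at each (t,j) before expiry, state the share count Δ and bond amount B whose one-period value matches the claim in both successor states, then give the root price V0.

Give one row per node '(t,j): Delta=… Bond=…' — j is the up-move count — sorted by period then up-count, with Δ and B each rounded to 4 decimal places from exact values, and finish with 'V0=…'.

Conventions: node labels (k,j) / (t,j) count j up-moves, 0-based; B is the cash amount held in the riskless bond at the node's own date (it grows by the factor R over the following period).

(0,0): Delta=0.1154 Bond=-16.7244
(1,0): Delta=0.0604 Bond=-8.7945
(1,1): Delta=0.2118 Bond=-39.6551
(2,0): Delta=0.0000 Bond=0.0000
(2,1): Delta=0.1663 Bond=-32.2038
(2,2): Delta=0.2916 Bond=-66.1642
(3,0): Delta=0.0000 Bond=0.0000
(3,1): Delta=0.0000 Bond=0.0000
(3,2): Delta=0.4579 Bond=-117.9245
(3,3): Delta=0.0000 Bond=47.1698
V0=3.0084

Since d<R<u, set p* = (R−d)/(u−d) = 0.2895; price each node as the discounted p*-expectation of its children.
Terminal payoffs: V(4,0)=0.0000, V(4,1)=0.0000, V(4,2)=0.0000, V(4,3)=50.0000, V(4,4)=50.0000
Node (3,0) S=146.6111: V=(p*·0.0000+(1−p*)·0.0000)/1.06=0.0000; Δ=(0.0000−0.0000)/(194.9928−139.2806)=0.0000; B=V−Δ·S=0.0000
Node (3,1) S=205.2556: V=(p*·0.0000+(1−p*)·0.0000)/1.06=0.0000; Δ=(0.0000−0.0000)/(272.9899−194.9928)=0.0000; B=V−Δ·S=0.0000
Node (3,2) S=287.3578: V=(p*·50.0000+(1−p*)·0.0000)/1.06=13.6544; Δ=(50.0000−0.0000)/(382.1859−272.9899)=0.4579; B=V−Δ·S=-117.9245
Node (3,3) S=402.3009: V=(p*·50.0000+(1−p*)·50.0000)/1.06=47.1698; Δ=(50.0000−50.0000)/(535.0602−382.1859)=0.0000; B=V−Δ·S=47.1698
Node (2,0) S=154.3275: V=(p*·0.0000+(1−p*)·0.0000)/1.06=0.0000; Δ=(0.0000−0.0000)/(205.2556−146.6111)=0.0000; B=V−Δ·S=0.0000
Node (2,1) S=216.0585: V=(p*·13.6544+(1−p*)·0.0000)/1.06=3.7289; Δ=(13.6544−0.0000)/(287.3578−205.2556)=0.1663; B=V−Δ·S=-32.2038
Node (2,2) S=302.4819: V=(p*·47.1698+(1−p*)·13.6544)/1.06=22.0342; Δ=(47.1698−13.6544)/(402.3009−287.3578)=0.2916; B=V−Δ·S=-66.1642
Node (1,0) S=162.4500: V=(p*·3.7289+(1−p*)·0.0000)/1.06=1.0183; Δ=(3.7289−0.0000)/(216.0585−154.3275)=0.0604; B=V−Δ·S=-8.7945
Node (1,1) S=227.4300: V=(p*·22.0342+(1−p*)·3.7289)/1.06=8.5168; Δ=(22.0342−3.7289)/(302.4819−216.0585)=0.2118; B=V−Δ·S=-39.6551
Node (0,0) S=171.0000: V=(p*·8.5168+(1−p*)·1.0183)/1.06=3.0084; Δ=(8.5168−1.0183)/(227.4300−162.4500)=0.1154; B=V−Δ·S=-16.7244
Check: Δ(0,0)·S0 + B(0,0) = 3.0084 = V0.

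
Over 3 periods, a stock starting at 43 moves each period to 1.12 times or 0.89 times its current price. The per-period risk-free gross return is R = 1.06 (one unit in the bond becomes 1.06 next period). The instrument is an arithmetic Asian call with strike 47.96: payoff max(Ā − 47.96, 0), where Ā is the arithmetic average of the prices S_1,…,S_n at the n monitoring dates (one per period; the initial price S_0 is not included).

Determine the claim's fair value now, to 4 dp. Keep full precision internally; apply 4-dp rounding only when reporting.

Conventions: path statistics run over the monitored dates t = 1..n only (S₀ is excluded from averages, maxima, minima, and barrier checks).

price = 2.3538

No-arbitrage gives p* = (R−d)/(u−d) = 0.7391: enumerate every path, weight its payoff by its p*-probability, and discount by R^3.
Enumerate all 2^3 = 8 price paths (U = up ×1.12, D = down ×0.89); each path with k up-moves has probability p*^k·(1−p*)^(3−k).
DDD: Ā=34.2147, payoff=0.0000, prob=0.017753
UDD: Ā=43.0566, payoff=0.0000, prob=0.050300
DUD: Ā=39.7600, payoff=0.0000, prob=0.050300
UUD: Ā=50.0350, payoff=2.0750, prob=0.142517
DDU: Ā=36.8259, payoff=0.0000, prob=0.050300
UDU: Ā=46.3428, payoff=0.0000, prob=0.142517
DUU: Ā=43.0461, payoff=0.0000, prob=0.142517
UUU: Ā=54.1704, payoff=6.2104, prob=0.403797
Price = Σ prob·payoff / R^3 = 2.803455 / 1.191016 = 2.3538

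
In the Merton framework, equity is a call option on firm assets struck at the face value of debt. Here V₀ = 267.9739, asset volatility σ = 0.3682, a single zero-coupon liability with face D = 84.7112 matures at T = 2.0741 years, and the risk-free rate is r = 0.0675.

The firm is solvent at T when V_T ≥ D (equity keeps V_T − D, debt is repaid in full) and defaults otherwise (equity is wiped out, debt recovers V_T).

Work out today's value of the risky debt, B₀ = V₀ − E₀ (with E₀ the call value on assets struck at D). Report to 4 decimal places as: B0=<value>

B0=73.4676

Equity is a call on the firm's assets struck at D = 84.7112:
d₁ = [ln(V₀/D) + (r + σ²/2)T] / (σ√T)
   = [ln(267.9739/84.7112) + (0.0675 + 0.5·0.3682²)·2.0741] / (0.3682·√2.0741)
   = [1.151642 + 0.280596] / 0.530272 = 2.700949
d₂ = d₁ − σ√T = 2.700949 − 0.530272 = 2.170678
N(d₁) = 0.996543,  N(d₂) = 0.985022,  e^(−rT) = 0.869357
E₀ = V₀·N(d₁) − D·e^(−rT)·N(d₂)
   = 267.9739·0.996543 − 84.7112·0.869357·0.985022 = 194.506266
B₀ = V₀ − E₀ = 267.9739 − 194.506266 = 73.467634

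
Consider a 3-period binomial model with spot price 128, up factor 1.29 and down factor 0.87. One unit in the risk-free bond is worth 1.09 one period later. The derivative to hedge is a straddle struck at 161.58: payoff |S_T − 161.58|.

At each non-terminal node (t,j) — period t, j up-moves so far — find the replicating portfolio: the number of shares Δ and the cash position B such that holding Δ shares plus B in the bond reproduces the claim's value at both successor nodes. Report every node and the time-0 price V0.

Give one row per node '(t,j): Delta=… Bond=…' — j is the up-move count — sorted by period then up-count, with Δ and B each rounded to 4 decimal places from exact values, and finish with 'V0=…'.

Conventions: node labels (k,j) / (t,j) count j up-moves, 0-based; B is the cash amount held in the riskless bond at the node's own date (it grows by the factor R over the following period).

Risk-neutral probability p* = (R−d)/(u−d) = (1.09−0.87)/(1.29−0.87) = 0.5238.
Expiry values: V(3,0)=77.2916, V(3,1)=36.6007, V(3,2)=23.7342, V(3,3)=113.1962
  t=2,j=0: stock 96.8832 → up 124.9793 (V=36.6007), down 84.2884 (V=77.2916). Price 51.3553; hedge Δ=-1.0000, bond B=148.2385.
  t=2,j=1: stock 143.6544 → up 185.3142 (V=23.7342), down 124.9793 (V=36.6007). Price 27.3955; hedge Δ=-0.2133, bond B=58.0300.
  t=2,j=2: stock 213.0048 → up 274.7762 (V=113.1962), down 185.3142 (V=23.7342). Price 64.7663; hedge Δ=1.0000, bond B=-148.2385.
  t=1,j=0: stock 111.3600 → up 143.6544 (V=27.3955), down 96.8832 (V=51.3553). Price 35.6009; hedge Δ=-0.5123, bond B=92.6481.
  t=1,j=1: stock 165.1200 → up 213.0048 (V=64.7663), down 143.6544 (V=27.3955). Price 43.0923; hedge Δ=0.5389, bond B=-45.8857.
  t=0,j=0: stock 128.0000 → up 165.1200 (V=43.0923), down 111.3600 (V=35.6009). Price 36.2614; hedge Δ=0.1394, bond B=18.4246.
Sanity check at the root: Δ(0,0)·S0 + B(0,0) reproduces V0 = 36.2614.

(0,0): Delta=0.1394 Bond=18.4246
(1,0): Delta=-0.5123 Bond=92.6481
(1,1): Delta=0.5389 Bond=-45.8857
(2,0): Delta=-1.0000 Bond=148.2385
(2,1): Delta=-0.2133 Bond=58.0300
(2,2): Delta=1.0000 Bond=-148.2385
V0=36.2614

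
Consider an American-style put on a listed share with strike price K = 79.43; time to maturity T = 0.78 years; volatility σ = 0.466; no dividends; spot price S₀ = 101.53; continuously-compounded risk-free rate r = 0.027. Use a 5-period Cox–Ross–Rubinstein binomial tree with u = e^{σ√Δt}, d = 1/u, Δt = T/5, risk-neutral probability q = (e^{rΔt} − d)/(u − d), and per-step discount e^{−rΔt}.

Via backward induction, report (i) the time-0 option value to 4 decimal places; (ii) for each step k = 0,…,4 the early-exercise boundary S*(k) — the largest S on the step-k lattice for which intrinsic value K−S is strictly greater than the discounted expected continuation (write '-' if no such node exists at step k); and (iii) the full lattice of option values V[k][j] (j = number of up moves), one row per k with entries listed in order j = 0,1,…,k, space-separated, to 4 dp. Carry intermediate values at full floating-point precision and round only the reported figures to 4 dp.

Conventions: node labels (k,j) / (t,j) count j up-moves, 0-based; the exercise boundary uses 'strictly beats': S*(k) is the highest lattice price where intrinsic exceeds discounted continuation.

price = 5.5935
boundary = - - - - 48.6248
tree:
5.5935
9.0432 1.6835
14.2361 3.1630 0.0000
21.5717 5.9428 0.0000 0.0000
30.8052 11.1658 0.0000 0.0000 0.0000
38.9795 20.9790 0.0000 0.0000 0.0000 0.0000

Δt=0.15600, u=1.20208, d=0.83189, q=0.46552, disc=e^(-rΔt)=0.99580
k=5 terminal: V=max(K-S,0) → 38.9795 20.9790 0.0000 0.0000 0.0000 0.0000
k=4: j=0 S=48.6248 intr=30.8052 cont=30.4714 V=30.8052[EX]; j=1 S=70.2629 intr=9.1671 cont=11.1658 V=11.1658[hold]; j=2 S=101.5300 intr=0.0000 cont=0.0000 V=0.0000[hold]; j=3 S=146.7110 intr=0.0000 cont=0.0000 V=0.0000[hold]; j=4 S=211.9977 intr=0.0000 cont=0.0000 V=0.0000[hold]  S*(4)=48.6248
k=3: j=0 S=58.4510 intr=20.9790 cont=21.5717 V=21.5717[hold]; j=1 S=84.4618 intr=0.0000 cont=5.9428 V=5.9428[hold]; j=2 S=122.0474 intr=0.0000 cont=0.0000 V=0.0000[hold]; j=3 S=176.3587 intr=0.0000 cont=0.0000 V=0.0000[hold]  S*(3)=-
k=2: j=0 S=70.2629 intr=9.1671 cont=14.2361 V=14.2361[hold]; j=1 S=101.5300 intr=0.0000 cont=3.1630 V=3.1630[hold]; j=2 S=146.7110 intr=0.0000 cont=0.0000 V=0.0000[hold]  S*(2)=-
k=1: j=0 S=84.4618 intr=0.0000 cont=9.0432 V=9.0432[hold]; j=1 S=122.0474 intr=0.0000 cont=1.6835 V=1.6835[hold]  S*(1)=-
k=0: j=0 S=101.5300 intr=0.0000 cont=5.5935 V=5.5935[hold]  S*(0)=-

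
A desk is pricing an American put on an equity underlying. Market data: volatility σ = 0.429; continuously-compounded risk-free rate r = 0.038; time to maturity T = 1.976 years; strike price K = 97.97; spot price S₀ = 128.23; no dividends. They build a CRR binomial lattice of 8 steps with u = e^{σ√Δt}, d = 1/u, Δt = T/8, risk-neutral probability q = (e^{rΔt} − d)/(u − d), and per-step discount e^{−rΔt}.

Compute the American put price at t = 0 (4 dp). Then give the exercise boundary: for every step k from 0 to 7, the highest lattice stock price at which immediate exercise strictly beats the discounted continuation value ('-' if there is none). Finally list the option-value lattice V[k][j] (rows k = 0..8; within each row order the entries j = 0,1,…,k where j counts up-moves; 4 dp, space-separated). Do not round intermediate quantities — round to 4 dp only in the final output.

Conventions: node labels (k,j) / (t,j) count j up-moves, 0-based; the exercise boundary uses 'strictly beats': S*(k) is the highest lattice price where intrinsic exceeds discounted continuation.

price = 12.2214
boundary = - - - - 54.6522 44.1583 54.6522 67.6399
tree:
12.2214
17.5331 6.4495
24.4955 9.9982 2.5589
33.1739 15.1565 4.3555 0.5751
43.3178 22.3492 7.3128 1.0929 0.0000
53.8117 31.8243 12.0643 2.0769 0.0000 0.0000
62.2907 43.3178 19.4435 3.9471 0.0000 0.0000 0.0000
69.1416 53.8117 30.3301 7.5013 0.0000 0.0000 0.0000 0.0000
74.6770 62.2907 43.3178 14.2559 0.0000 0.0000 0.0000 0.0000 0.0000

Δt=0.24700  u=1.23764  d=0.80799  q=0.46885  discount=0.99066
step 8 (expiry): payoffs max(K−S,0) = 74.6770 62.2907 43.3178 14.2559 0.0000 0.0000 0.0000 0.0000 0.0000
step 7: (k=7,j=0): S=28.8284, K−S=69.1416, hold=68.2263 ⇒ V=69.1416 exercise | (k=7,j=1): S=44.1583, K−S=53.8117, hold=52.8965 ⇒ V=53.8117 exercise | (k=7,j=2): S=67.6399, K−S=30.3301, hold=29.4148 ⇒ V=30.3301 exercise | (k=7,j=3): S=103.6082, K−S=0.0000, hold=7.5013 ⇒ V=7.5013 continue | (k=7,j=4): S=158.7030, K−S=0.0000, hold=0.0000 ⇒ V=0.0000 continue | (k=7,j=5): S=243.0951, K−S=0.0000, hold=0.0000 ⇒ V=0.0000 continue | (k=7,j=6): S=372.3637, K−S=0.0000, hold=0.0000 ⇒ V=0.0000 continue | (k=7,j=7): S=570.3723, K−S=0.0000, hold=0.0000 ⇒ V=0.0000 continue  boundary S*=67.6399
step 6: (k=6,j=0): S=35.6793, K−S=62.2907, hold=61.3755 ⇒ V=62.2907 exercise | (k=6,j=1): S=54.6522, K−S=43.3178, hold=42.4026 ⇒ V=43.3178 exercise | (k=6,j=2): S=83.7141, K−S=14.2559, hold=19.4435 ⇒ V=19.4435 continue | (k=6,j=3): S=128.2300, K−S=0.0000, hold=3.9471 ⇒ V=3.9471 continue | (k=6,j=4): S=196.4177, K−S=0.0000, hold=0.0000 ⇒ V=0.0000 continue | (k=6,j=5): S=300.8651, K−S=0.0000, hold=0.0000 ⇒ V=0.0000 continue | (k=6,j=6): S=460.8535, K−S=0.0000, hold=0.0000 ⇒ V=0.0000 continue  boundary S*=54.6522
step 5: (k=5,j=0): S=44.1583, K−S=53.8117, hold=52.8965 ⇒ V=53.8117 exercise | (k=5,j=1): S=67.6399, K−S=30.3301, hold=31.8243 ⇒ V=31.8243 continue | (k=5,j=2): S=103.6082, K−S=0.0000, hold=12.0643 ⇒ V=12.0643 continue | (k=5,j=3): S=158.7030, K−S=0.0000, hold=2.0769 ⇒ V=2.0769 continue | (k=5,j=4): S=243.0951, K−S=0.0000, hold=0.0000 ⇒ V=0.0000 continue | (k=5,j=5): S=372.3637, K−S=0.0000, hold=0.0000 ⇒ V=0.0000 continue  boundary S*=44.1583
step 4: (k=4,j=0): S=54.6522, K−S=43.3178, hold=43.0966 ⇒ V=43.3178 exercise | (k=4,j=1): S=83.7141, K−S=14.2559, hold=22.3492 ⇒ V=22.3492 continue | (k=4,j=2): S=128.2300, K−S=0.0000, hold=7.3128 ⇒ V=7.3128 continue | (k=4,j=3): S=196.4177, K−S=0.0000, hold=1.0929 ⇒ V=1.0929 continue | (k=4,j=4): S=300.8651, K−S=0.0000, hold=0.0000 ⇒ V=0.0000 continue  boundary S*=54.6522
step 3: (k=3,j=0): S=67.6399, K−S=30.3301, hold=33.1739 ⇒ V=33.1739 continue | (k=3,j=1): S=103.6082, K−S=0.0000, hold=15.1565 ⇒ V=15.1565 continue | (k=3,j=2): S=158.7030, K−S=0.0000, hold=4.3555 ⇒ V=4.3555 continue | (k=3,j=3): S=243.0951, K−S=0.0000, hold=0.5751 ⇒ V=0.5751 continue  boundary S*=-
step 2: (k=2,j=0): S=83.7141, K−S=14.2559, hold=24.4955 ⇒ V=24.4955 continue | (k=2,j=1): S=128.2300, K−S=0.0000, hold=9.9982 ⇒ V=9.9982 continue | (k=2,j=2): S=196.4177, K−S=0.0000, hold=2.5589 ⇒ V=2.5589 continue  boundary S*=-
step 1: (k=1,j=0): S=103.6082, K−S=0.0000, hold=17.5331 ⇒ V=17.5331 continue | (k=1,j=1): S=158.7030, K−S=0.0000, hold=6.4495 ⇒ V=6.4495 continue  boundary S*=-
step 0: (k=0,j=0): S=128.2300, K−S=0.0000, hold=12.2214 ⇒ V=12.2214 continue  boundary S*=-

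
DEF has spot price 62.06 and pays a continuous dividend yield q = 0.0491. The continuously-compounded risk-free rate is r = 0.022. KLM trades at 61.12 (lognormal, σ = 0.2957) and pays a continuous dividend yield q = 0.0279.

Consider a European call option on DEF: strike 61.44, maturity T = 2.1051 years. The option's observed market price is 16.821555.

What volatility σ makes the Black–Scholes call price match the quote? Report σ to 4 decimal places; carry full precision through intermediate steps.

At σ = 0.5620 the Black–Scholes value reproduces the quote:
σ√T = 0.562·√2.1051 = 0.815404
d₁ = (ln(S/K) + (r−q+σ²/2)T) / (σ√T) = (ln(62.06/61.44) + (0.022−0.0491+0.562²/2)·2.1051) / 0.815404 = (0.010041 + 0.275393) / 0.815404 = 0.350052
d₂ = d₁ − σ√T = 0.350052 − 0.815404 = -0.465351
e^{−rT} = 0.954744
e^{−qT} = 0.901802
N(d₁) = 0.636850,  N(d₂) = 0.320840
V = S·e^{−qT}·N(d₁) − K·e^{−rT}·N(d₂) = 35.641852 − 18.820297 = 16.821555 (the quoted price), and the Black–Scholes price is strictly increasing in σ, so σ is unique

sigma = 0.5620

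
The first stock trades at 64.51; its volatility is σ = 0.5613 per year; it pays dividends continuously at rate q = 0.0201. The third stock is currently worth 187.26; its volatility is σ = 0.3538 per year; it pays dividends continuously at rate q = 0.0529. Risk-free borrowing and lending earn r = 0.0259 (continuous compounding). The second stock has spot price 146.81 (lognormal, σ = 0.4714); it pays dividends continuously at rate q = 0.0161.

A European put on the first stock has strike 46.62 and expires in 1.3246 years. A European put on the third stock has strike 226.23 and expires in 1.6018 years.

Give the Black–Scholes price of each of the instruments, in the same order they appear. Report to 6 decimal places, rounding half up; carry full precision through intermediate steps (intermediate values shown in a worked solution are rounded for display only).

[the first stock put K=46.62]
σ√T = 0.5613·√1.3246 = 0.646007
d₁ = (ln(S/K) + (r−q+σ²/2)T) / (σ√T) = (ln(64.51/46.62) + (0.0259−0.0201+0.5613²/2)·1.3246) / 0.646007 = (0.324791 + 0.216345) / 0.646007 = 0.837662
d₂ = d₁ − σ√T = 0.837662 − 0.646007 = 0.191655
e^{−rT} = 0.966275
e^{−qT} = 0.973727
N(−d₁) = 0.201110,  N(−d₂) = 0.424006
price = K·e^{−rT}·N(−d₂) − S·e^{−qT}·N(−d₁) = 19.100514 − 12.632759 = 6.467755
[the third stock put K=226.23]
σ√T = 0.3538·√1.6018 = 0.447777
d₁ = (ln(S/K) + (r−q+σ²/2)T) / (σ√T) = (ln(187.26/226.23) + (0.0259−0.0529+0.3538²/2)·1.6018) / 0.447777 = (-0.189054 + 0.057004) / 0.447777 = -0.294902
d₂ = d₁ − σ√T = -0.294902 − 0.447777 = -0.742680
e^{−rT} = 0.959362
e^{−qT} = 0.918756
N(−d₁) = 0.615966,  N(−d₂) = 0.771162
price = K·e^{−rT}·N(−d₂) − S·e^{−qT}·N(−d₁) = 167.370335 − 105.974543 = 61.395792

price(the first stock put K=46.62) = 6.467755
price(the third stock put K=226.23) = 61.395792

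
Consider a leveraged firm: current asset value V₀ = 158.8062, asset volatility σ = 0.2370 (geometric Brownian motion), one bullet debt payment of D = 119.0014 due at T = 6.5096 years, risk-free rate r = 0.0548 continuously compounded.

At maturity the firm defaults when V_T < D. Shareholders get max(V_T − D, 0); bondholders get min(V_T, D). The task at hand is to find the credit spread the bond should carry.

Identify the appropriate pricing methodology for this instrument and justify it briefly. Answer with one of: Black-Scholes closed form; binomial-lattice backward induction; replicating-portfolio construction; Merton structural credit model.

framework: Merton structural credit model

Key observation: the data describe a firm's assets (V₀ = 158.8062, GBM) and a single zero-coupon debt of face 119.0014, so credit quantities follow from equity-as-call in the structural model.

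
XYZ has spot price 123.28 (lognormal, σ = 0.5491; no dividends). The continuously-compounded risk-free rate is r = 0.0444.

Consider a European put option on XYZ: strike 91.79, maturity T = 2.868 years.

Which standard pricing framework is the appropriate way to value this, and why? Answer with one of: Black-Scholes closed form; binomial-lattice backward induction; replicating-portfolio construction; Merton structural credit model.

Key observation: with XYZ following a GBM at constant σ and r, the European put struck at 91.79 prices in closed form — nothing here needs a stepwise model or a balance sheet.

framework: Black-Scholes closed form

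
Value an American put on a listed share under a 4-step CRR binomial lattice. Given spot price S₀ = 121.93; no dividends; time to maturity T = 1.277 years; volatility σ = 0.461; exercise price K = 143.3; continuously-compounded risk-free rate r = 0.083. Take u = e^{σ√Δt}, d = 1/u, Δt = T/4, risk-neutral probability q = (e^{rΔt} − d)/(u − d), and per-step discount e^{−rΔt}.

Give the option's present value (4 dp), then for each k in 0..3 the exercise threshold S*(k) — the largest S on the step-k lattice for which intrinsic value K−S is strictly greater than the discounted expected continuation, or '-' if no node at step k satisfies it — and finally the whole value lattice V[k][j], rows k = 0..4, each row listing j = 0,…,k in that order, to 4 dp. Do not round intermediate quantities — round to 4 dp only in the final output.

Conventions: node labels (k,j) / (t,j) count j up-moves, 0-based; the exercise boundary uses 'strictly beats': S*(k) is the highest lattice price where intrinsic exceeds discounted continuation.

price = 33.0385
boundary = - - 72.4210 93.9697
tree:
33.0385
49.5488 17.4164
70.8790 29.7454 5.3500
87.4862 49.3303 10.6925 0.0000
100.2851 70.8790 21.3700 0.0000 0.0000

Δt=0.31925  u=1.29755  d=0.77069  q=0.48621  discount=0.97385
step 4 (expiry): payoffs max(K−S,0) = 100.2851 70.8790 21.3700 0.0000 0.0000
step 3: (k=3,j=0): S=55.8138, K−S=87.4862, hold=83.7389 ⇒ V=87.4862 exercise | (k=3,j=1): S=93.9697, K−S=49.3303, hold=45.5831 ⇒ V=49.3303 exercise | (k=3,j=2): S=158.2098, K−S=0.0000, hold=10.6925 ⇒ V=10.6925 continue | (k=3,j=3): S=266.3664, K−S=0.0000, hold=0.0000 ⇒ V=0.0000 continue  boundary S*=93.9697
step 2: (k=2,j=0): S=72.4210, K−S=70.8790, hold=67.1317 ⇒ V=70.8790 exercise | (k=2,j=1): S=121.9300, K−S=21.3700, hold=29.7454 ⇒ V=29.7454 continue | (k=2,j=2): S=205.2846, K−S=0.0000, hold=5.3500 ⇒ V=5.3500 continue  boundary S*=72.4210
step 1: (k=1,j=0): S=93.9697, K−S=49.3303, hold=49.5488 ⇒ V=49.5488 continue | (k=1,j=1): S=158.2098, K−S=0.0000, hold=17.4164 ⇒ V=17.4164 continue  boundary S*=-
step 0: (k=0,j=0): S=121.9300, K−S=21.3700, hold=33.0385 ⇒ V=33.0385 continue  boundary S*=-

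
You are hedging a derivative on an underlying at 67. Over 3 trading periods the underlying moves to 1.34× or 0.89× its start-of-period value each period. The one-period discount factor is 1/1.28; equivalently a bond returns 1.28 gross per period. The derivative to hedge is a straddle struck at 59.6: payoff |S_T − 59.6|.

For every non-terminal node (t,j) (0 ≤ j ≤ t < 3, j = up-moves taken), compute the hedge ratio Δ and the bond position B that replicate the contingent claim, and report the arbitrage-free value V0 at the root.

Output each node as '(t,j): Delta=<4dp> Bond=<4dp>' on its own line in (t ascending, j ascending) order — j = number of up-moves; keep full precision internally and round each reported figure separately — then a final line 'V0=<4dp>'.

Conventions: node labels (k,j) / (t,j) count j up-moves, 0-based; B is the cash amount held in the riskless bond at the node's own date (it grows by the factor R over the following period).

Since d<R<u, set p* = (R−d)/(u−d) = 0.8667; price each node as the discounted p*-expectation of its children.
Expiry values: V(3,0)=12.3671, V(3,1)=11.5147, V(3,2)=47.4716, V(3,3)=101.6090
  t=2,j=0: stock 53.0707 → up 71.1147 (V=11.5147), down 47.2329 (V=12.3671). Price 9.0847; hedge Δ=-0.0357, bond B=10.9788.
  t=2,j=1: stock 79.9042 → up 107.0716 (V=47.4716), down 71.1147 (V=11.5147). Price 33.3417; hedge Δ=1.0000, bond B=-46.5625.
  t=2,j=2: stock 120.3052 → up 161.2090 (V=101.6090), down 107.0716 (V=47.4716). Price 73.7427; hedge Δ=1.0000, bond B=-46.5625.
  t=1,j=0: stock 59.6300 → up 79.9042 (V=33.3417), down 53.0707 (V=9.0847). Price 23.5214; hedge Δ=0.9040, bond B=-30.3831.
  t=1,j=1: stock 89.7800 → up 120.3052 (V=73.7427), down 79.9042 (V=33.3417). Price 53.4030; hedge Δ=1.0000, bond B=-36.3770.
  t=0,j=0: stock 67.0000 → up 89.7800 (V=53.4030), down 59.6300 (V=23.5214). Price 38.6085; hedge Δ=0.9911, bond B=-27.7951.
Sanity check at the root: Δ(0,0)·S0 + B(0,0) reproduces V0 = 38.6085.

(0,0): Delta=0.9911 Bond=-27.7951
(1,0): Delta=0.9040 Bond=-30.3831
(1,1): Delta=1.0000 Bond=-36.3770
(2,0): Delta=-0.0357 Bond=10.9788
(2,1): Delta=1.0000 Bond=-46.5625
(2,2): Delta=1.0000 Bond=-46.5625
V0=38.6085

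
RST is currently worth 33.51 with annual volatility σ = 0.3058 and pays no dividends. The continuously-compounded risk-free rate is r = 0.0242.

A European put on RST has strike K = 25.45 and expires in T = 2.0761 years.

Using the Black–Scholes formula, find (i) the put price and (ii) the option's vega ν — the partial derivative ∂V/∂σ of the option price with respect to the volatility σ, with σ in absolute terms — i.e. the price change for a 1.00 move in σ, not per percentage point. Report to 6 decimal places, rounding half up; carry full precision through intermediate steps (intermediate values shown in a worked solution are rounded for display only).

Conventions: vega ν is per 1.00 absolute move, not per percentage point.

σ√T = 0.3058·√2.0761 = 0.440617
d₁ = (ln(S/K) + (r+σ²/2)T) / (σ√T) = (ln(33.51/25.45) + (0.0242+0.3058²/2)·2.0761) / 0.440617 = (0.275128 + 0.147313) / 0.440617 = 0.958749
d₂ = d₁ − σ√T = 0.958749 − 0.440617 = 0.518132
e^{−rT} = 0.951000
N(−d₁) = 0.168843,  N(−d₂) = 0.302183
Put price V = K·e^{−rT}·N(−d₂) − S·N(−d₁) = 7.313719 − 5.657913 = 1.655807
φ(d₁) = (1/√(2π))·e^{−d₁²/2} = 0.251946
ν = S·φ(d₁)·√T = 12.164852

price = 1.655807
ν = 12.164852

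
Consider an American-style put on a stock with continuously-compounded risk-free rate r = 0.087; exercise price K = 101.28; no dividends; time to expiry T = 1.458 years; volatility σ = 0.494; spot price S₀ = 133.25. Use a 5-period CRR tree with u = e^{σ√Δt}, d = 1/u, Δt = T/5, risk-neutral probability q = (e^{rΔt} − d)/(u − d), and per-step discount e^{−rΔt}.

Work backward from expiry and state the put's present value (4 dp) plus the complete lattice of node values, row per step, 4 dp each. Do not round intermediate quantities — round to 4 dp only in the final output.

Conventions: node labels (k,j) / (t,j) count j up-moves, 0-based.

Δt=0.29160, u=1.30573, d=0.76586, q=0.48130, disc=e^(-rΔt)=0.97495
k=5 terminal: V=max(K-S,0) → 66.1721 41.4237 0.0000 0.0000 0.0000 0.0000
k=4: j=0 S=45.8414 intr=55.4386 cont=52.9016 V=55.4386[EX]; j=1 S=78.1560 intr=23.1240 cont=20.9484 V=23.1240[EX]; j=2 S=133.2500 intr=0.0000 cont=0.0000 V=0.0000[hold]; j=3 S=227.1810 intr=0.0000 cont=0.0000 V=0.0000[hold]; j=4 S=387.3261 intr=0.0000 cont=0.0000 V=0.0000[hold]
k=3: j=0 S=59.8563 intr=41.4237 cont=38.8866 V=41.4237[EX]; j=1 S=102.0504 intr=0.0000 cont=11.6941 V=11.6941[hold]; j=2 S=173.9881 intr=0.0000 cont=0.0000 V=0.0000[hold]; j=3 S=296.6364 intr=0.0000 cont=0.0000 V=0.0000[hold]
k=2: j=0 S=78.1560 intr=23.1240 cont=26.4357 V=26.4357[hold]; j=1 S=133.2500 intr=0.0000 cont=5.9138 V=5.9138[hold]; j=2 S=227.1810 intr=0.0000 cont=0.0000 V=0.0000[hold]
k=1: j=0 S=102.0504 intr=0.0000 cont=16.1438 V=16.1438[hold]; j=1 S=173.9881 intr=0.0000 cont=2.9907 V=2.9907[hold]
k=0: j=0 S=133.2500 intr=0.0000 cont=9.5675 V=9.5675[hold]

price = 9.5675
tree:
9.5675
16.1438 2.9907
26.4357 5.9138 0.0000
41.4237 11.6941 0.0000 0.0000
55.4386 23.1240 0.0000 0.0000 0.0000
66.1721 41.4237 0.0000 0.0000 0.0000 0.0000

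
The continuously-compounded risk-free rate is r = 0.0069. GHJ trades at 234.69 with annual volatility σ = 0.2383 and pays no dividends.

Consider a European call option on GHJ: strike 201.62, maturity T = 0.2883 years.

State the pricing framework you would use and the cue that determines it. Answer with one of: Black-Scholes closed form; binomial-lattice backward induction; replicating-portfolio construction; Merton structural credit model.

Key observation: everything needed for the exact continuous-time valuation of the European call on GHJ (strike 201.62) is given, and no feature rules the closed form out.

framework: Black-Scholes closed form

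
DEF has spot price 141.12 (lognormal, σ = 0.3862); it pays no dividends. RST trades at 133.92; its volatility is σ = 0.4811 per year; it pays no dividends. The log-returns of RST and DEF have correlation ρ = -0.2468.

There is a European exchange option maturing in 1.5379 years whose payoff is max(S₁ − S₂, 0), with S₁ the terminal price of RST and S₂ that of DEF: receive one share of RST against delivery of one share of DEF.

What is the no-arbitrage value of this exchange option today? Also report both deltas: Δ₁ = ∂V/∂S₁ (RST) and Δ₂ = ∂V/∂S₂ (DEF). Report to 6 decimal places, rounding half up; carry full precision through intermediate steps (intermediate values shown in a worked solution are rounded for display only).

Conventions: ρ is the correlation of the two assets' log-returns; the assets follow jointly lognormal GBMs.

σ_eff = √(σ₁² + σ₂² − 2ρσ₁σ₂) = √(0.4811² + 0.3862² − 2·-0.2468·0.4811·0.3862) = 0.687255
d₁ = (ln(S₁/S₂) + (q₂ − q₁ + σ_eff²/2)T) / (σ_eff√T) = (ln(133.92/141.12) + (0.0 − 0.0 + 0.236159)·1.5379) / 0.852279 = 0.364695
d₂ = d₁ − σ_eff√T = 0.364695 − 0.852279 = -0.487584
N(d₁) = 0.642330,  N(d₂) = 0.312922
V = S₁·e^{−q₁T}·N(d₁) − S₂·e^{−q₂T}·N(d₂) = 86.020883 − 44.159585 = 41.861298
Key observation: the rate r is irrelevant here: denominating values in DEF turns the exchange into a ratio option on S₁/S₂, and discounting at r drops out.
Δ₁ = e^{−q₁T}·N(d₁) = 0.642330;  Δ₂ = −e^{−q₂T}·N(d₂) = -0.312922

exchange price = 41.861298
Δ1 = 0.642330
Δ2 = -0.312922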